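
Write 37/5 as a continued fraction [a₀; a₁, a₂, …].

⌊37/5⌋ = 7, remainder 2
⌊5/2⌋ = 2, remainder 1
⌊2/1⌋ = 2, remainder 0

[7; 2, 2]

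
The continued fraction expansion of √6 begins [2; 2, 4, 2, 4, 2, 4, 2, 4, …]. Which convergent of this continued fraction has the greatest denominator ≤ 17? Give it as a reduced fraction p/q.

a_0 = 2: 2/1  (≤ bound)
a_1 = 2: 5/2  (≤ bound)
a_2 = 4: 22/9  (≤ bound)
a_3 = 2: 49/20  (> 17, stop)

22/9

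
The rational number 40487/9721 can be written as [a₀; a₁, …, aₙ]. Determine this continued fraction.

Run the Euclidean algorithm, recording each quotient:
40487 = 4·9721 + 1603, so a_0 = 4
9721 = 6·1603 + 103, so a_1 = 6
1603 = 15·103 + 58, so a_2 = 15
103 = 1·58 + 45, so a_3 = 1
58 = 1·45 + 13, so a_4 = 1
45 = 3·13 + 6, so a_5 = 3
13 = 2·6 + 1, so a_6 = 2
6 = 6·1 + 0, so a_7 = 6

[4; 6, 15, 1, 1, 3, 2, 6]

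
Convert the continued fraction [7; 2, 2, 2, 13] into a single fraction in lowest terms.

Start with 13.
2 + 1/(13/1) = 2 + 1/13 = 27/13
2 + 1/(27/13) = 2 + 13/27 = 67/27
2 + 1/(67/27) = 2 + 27/67 = 161/67
7 + 1/(161/67) = 7 + 67/161 = 1194/161

1194/161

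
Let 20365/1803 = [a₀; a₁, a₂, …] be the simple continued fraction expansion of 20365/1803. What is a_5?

3

⌊20365/1803⌋ = 11, remainder 532
⌊1803/532⌋ = 3, remainder 207
⌊532/207⌋ = 2, remainder 118
⌊207/118⌋ = 1, remainder 89
⌊118/89⌋ = 1, remainder 29
⌊89/29⌋ = 3, remainder 2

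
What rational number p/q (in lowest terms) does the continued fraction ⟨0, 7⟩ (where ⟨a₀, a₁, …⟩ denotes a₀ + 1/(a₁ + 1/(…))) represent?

a_0 = 0: 0/1
a_1 = 7: 1/7

1/7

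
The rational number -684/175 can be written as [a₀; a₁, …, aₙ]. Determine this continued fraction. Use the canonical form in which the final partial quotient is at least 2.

⌊-684/175⌋ = -4, remainder 16
⌊175/16⌋ = 10, remainder 15
⌊16/15⌋ = 1, remainder 1
⌊15/1⌋ = 15, remainder 0

[-4; 10, 1, 15]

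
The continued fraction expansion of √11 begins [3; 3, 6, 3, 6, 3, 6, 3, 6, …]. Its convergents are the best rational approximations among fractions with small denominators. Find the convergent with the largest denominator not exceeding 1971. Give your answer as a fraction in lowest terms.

3970/1197

List convergents until the denominator exceeds the bound:
a_0 = 3: 3/1  (≤ bound)
a_1 = 3: 10/3  (≤ bound)
a_2 = 6: 63/19  (≤ bound)
a_3 = 3: 199/60  (≤ bound)
a_4 = 6: 1257/379  (≤ bound)
a_5 = 3: 3970/1197  (≤ bound)
a_6 = 6: 25077/7561  (> 1971, stop)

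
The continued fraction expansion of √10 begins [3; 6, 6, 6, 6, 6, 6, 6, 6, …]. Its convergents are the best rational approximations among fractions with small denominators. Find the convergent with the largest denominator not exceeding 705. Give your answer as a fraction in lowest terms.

721/228

List convergents until the denominator exceeds the bound:
a_0 = 3: 3/1  (≤ bound)
a_1 = 6: 19/6  (≤ bound)
a_2 = 6: 117/37  (≤ bound)
a_3 = 6: 721/228  (≤ bound)
a_4 = 6: 4443/1405  (> 705, stop)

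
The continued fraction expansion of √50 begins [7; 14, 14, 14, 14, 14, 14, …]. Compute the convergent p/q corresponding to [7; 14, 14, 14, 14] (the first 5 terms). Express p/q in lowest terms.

a_0 = 7: 7/1
a_1 = 14: 99/14
a_2 = 14: 1393/197
a_3 = 14: 19601/2772
a_4 = 14: 275807/39005

275807/39005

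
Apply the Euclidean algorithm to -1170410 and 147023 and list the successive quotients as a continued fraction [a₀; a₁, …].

-1170410 = -8·147023 + 5774, so a_0 = -8
147023 = 25·5774 + 2673, so a_1 = 25
5774 = 2·2673 + 428, so a_2 = 2
2673 = 6·428 + 105, so a_3 = 6
428 = 4·105 + 8, so a_4 = 4
105 = 13·8 + 1, so a_5 = 13
8 = 8·1 + 0, so a_6 = 8

[-8; 25, 2, 6, 4, 13, 8]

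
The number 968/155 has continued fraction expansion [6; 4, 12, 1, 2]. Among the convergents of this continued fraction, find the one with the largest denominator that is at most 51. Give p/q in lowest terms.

a_0 = 6: 6/1  (≤ bound)
a_1 = 4: 25/4  (≤ bound)
a_2 = 12: 306/49  (≤ bound)
a_3 = 1: 331/53  (> 51, stop)

306/49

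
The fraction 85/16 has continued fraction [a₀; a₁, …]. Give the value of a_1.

3

⌊85/16⌋ = 5, remainder 5
⌊16/5⌋ = 3, remainder 1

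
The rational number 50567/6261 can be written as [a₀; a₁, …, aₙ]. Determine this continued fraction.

[8; 13, 14, 11, 3]

⌊50567/6261⌋ = 8, remainder 479
⌊6261/479⌋ = 13, remainder 34
⌊479/34⌋ = 14, remainder 3
⌊34/3⌋ = 11, remainder 1
⌊3/1⌋ = 3, remainder 0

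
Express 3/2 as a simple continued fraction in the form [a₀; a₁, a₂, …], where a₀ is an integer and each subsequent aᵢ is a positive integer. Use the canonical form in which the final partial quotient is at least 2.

3 = 1·2 + 1, so a_0 = 1
2 = 2·1 + 0, so a_1 = 2

[1; 2]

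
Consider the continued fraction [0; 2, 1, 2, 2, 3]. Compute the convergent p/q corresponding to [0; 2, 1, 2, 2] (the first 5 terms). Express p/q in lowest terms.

Start with 2.
2 + 1/(2/1) = 2 + 1/2 = 5/2
1 + 1/(5/2) = 1 + 2/5 = 7/5
2 + 1/(7/5) = 2 + 5/7 = 19/7
0 + 1/(19/7) = 0 + 7/19 = 7/19

7/19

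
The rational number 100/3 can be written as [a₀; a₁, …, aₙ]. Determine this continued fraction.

[33; 3]

100 = 33·3 + 1, so a_0 = 33
3 = 3·1 + 0, so a_1 = 3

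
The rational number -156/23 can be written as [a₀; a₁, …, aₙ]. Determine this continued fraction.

[-7; 4, 1, 1, 2]

⌊-156/23⌋ = -7, remainder 5
⌊23/5⌋ = 4, remainder 3
⌊5/3⌋ = 1, remainder 2
⌊3/2⌋ = 1, remainder 1
⌊2/1⌋ = 2, remainder 0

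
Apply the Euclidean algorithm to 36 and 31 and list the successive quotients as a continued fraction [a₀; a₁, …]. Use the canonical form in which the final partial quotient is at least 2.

⌊36/31⌋ = 1, remainder 5
⌊31/5⌋ = 6, remainder 1
⌊5/1⌋ = 5, remainder 0

[1; 6, 5]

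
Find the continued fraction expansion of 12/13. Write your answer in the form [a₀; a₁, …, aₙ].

12 = 0·13 + 12, so a_0 = 0
13 = 1·12 + 1, so a_1 = 1
12 = 12·1 + 0, so a_2 = 12

[0; 1, 12]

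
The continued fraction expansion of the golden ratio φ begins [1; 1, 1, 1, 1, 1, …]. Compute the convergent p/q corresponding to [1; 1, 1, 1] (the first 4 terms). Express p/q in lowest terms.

5/3

Compute successive convergents:
a_0 = 1: 1/1
a_1 = 1: 2/1
a_2 = 1: 3/2
a_3 = 1: 5/3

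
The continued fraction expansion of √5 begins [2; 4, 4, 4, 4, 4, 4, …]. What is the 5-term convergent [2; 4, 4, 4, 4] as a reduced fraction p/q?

Start with 4.
4 + 1/(4/1) = 4 + 1/4 = 17/4
4 + 1/(17/4) = 4 + 4/17 = 72/17
4 + 1/(72/17) = 4 + 17/72 = 305/72
2 + 1/(305/72) = 2 + 72/305 = 682/305

682/305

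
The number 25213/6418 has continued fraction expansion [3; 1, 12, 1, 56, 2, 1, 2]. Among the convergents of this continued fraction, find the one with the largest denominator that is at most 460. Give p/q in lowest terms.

List convergents until the denominator exceeds the bound:
a_0 = 3: 3/1  (≤ bound)
a_1 = 1: 4/1  (≤ bound)
a_2 = 12: 51/13  (≤ bound)
a_3 = 1: 55/14  (≤ bound)
a_4 = 56: 3131/797  (> 460, stop)

55/14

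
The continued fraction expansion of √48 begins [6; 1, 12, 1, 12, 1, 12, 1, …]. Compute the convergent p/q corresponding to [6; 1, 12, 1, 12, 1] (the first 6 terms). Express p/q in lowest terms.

Compute successive convergents:
a_0 = 6: 6/1
a_1 = 1: 7/1
a_2 = 12: 90/13
a_3 = 1: 97/14
a_4 = 12: 1254/181
a_5 = 1: 1351/195

1351/195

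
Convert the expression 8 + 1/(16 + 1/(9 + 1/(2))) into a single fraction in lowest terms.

Collapse the nested fraction from the inside out:
Start with 2.
9 + 1/(2/1) = 9 + 1/2 = 19/2
16 + 1/(19/2) = 16 + 2/19 = 306/19
8 + 1/(306/19) = 8 + 19/306 = 2467/306

2467/306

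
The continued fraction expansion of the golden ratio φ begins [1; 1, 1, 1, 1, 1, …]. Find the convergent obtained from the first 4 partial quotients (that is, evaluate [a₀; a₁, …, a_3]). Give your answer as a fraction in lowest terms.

5/3

Start with 1.
1 + 1/(1/1) = 1 + 1/1 = 2/1
1 + 1/(2/1) = 1 + 1/2 = 3/2
1 + 1/(3/2) = 1 + 2/3 = 5/3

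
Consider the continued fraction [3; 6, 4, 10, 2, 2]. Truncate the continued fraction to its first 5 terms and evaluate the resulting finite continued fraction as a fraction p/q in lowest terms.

1697/537

Starting at the tail and folding back:
Start with 2.
10 + 1/(2/1) = 10 + 1/2 = 21/2
4 + 1/(21/2) = 4 + 2/21 = 86/21
6 + 1/(86/21) = 6 + 21/86 = 537/86
3 + 1/(537/86) = 3 + 86/537 = 1697/537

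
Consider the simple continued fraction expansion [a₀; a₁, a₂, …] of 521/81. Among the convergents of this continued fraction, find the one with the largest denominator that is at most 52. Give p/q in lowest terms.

a_0 = 6: 6/1  (≤ bound)
a_1 = 2: 13/2  (≤ bound)
a_2 = 3: 45/7  (≤ bound)
a_3 = 5: 238/37  (≤ bound)
a_4 = 2: 521/81  (> 52, stop)

238/37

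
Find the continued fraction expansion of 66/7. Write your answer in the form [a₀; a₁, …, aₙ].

[9; 2, 3]

⌊66/7⌋ = 9, remainder 3
⌊7/3⌋ = 2, remainder 1
⌊3/1⌋ = 3, remainder 0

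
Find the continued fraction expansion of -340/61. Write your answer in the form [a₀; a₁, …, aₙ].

Apply division with remainder until the remainder is 0:
-340 = -6·61 + 26, so a_0 = -6
61 = 2·26 + 9, so a_1 = 2
26 = 2·9 + 8, so a_2 = 2
9 = 1·8 + 1, so a_3 = 1
8 = 8·1 + 0, so a_4 = 8

[-6; 2, 2, 1, 8]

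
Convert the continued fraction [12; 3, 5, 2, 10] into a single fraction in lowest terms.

Build up convergents one term at a time:
a_0 = 12: 12/1
a_1 = 3: 37/3
a_2 = 5: 197/16
a_3 = 2: 431/35
a_4 = 10: 4507/366

4507/366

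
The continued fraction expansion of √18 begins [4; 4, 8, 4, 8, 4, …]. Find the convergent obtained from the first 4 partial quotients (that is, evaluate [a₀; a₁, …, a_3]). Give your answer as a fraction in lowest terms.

577/136

Start with 4.
8 + 1/(4/1) = 8 + 1/4 = 33/4
4 + 1/(33/4) = 4 + 4/33 = 136/33
4 + 1/(136/33) = 4 + 33/136 = 577/136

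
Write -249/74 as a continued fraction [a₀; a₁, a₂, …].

[-4; 1, 1, 1, 2, 1, 6]

⌊-249/74⌋ = -4, remainder 47
⌊74/47⌋ = 1, remainder 27
⌊47/27⌋ = 1, remainder 20
⌊27/20⌋ = 1, remainder 7
⌊20/7⌋ = 2, remainder 6
⌊7/6⌋ = 1, remainder 1
⌊6/1⌋ = 6, remainder 0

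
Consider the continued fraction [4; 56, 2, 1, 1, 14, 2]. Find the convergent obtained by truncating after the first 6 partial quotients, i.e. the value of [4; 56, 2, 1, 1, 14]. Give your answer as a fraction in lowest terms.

16541/4117

a_0 = 4: 4/1
a_1 = 56: 225/56
a_2 = 2: 454/113
a_3 = 1: 679/169
a_4 = 1: 1133/282
a_5 = 14: 16541/4117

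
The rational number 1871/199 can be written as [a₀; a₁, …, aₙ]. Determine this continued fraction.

Apply division with remainder until the remainder is 0:
1871 ÷ 199 → quotient 9, remainder 80
199 ÷ 80 → quotient 2, remainder 39
80 ÷ 39 → quotient 2, remainder 2
39 ÷ 2 → quotient 19, remainder 1
2 ÷ 1 → quotient 2, remainder 0

[9; 2, 2, 19, 2]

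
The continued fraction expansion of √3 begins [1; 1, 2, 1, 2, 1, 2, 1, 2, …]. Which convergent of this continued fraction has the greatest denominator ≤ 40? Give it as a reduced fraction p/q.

a_0 = 1: 1/1  (≤ bound)
a_1 = 1: 2/1  (≤ bound)
a_2 = 2: 5/3  (≤ bound)
a_3 = 1: 7/4  (≤ bound)
a_4 = 2: 19/11  (≤ bound)
a_5 = 1: 26/15  (≤ bound)
a_6 = 2: 71/41  (> 40, stop)

26/15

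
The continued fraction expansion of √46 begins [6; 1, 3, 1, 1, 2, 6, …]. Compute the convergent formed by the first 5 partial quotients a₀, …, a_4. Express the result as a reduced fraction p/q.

a_0 = 6: 6/1
a_1 = 1: 7/1
a_2 = 3: 27/4
a_3 = 1: 34/5
a_4 = 1: 61/9

61/9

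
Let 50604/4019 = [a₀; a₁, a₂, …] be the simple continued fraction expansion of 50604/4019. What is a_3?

2

50604 ÷ 4019 → quotient 12, remainder 2376
4019 ÷ 2376 → quotient 1, remainder 1643
2376 ÷ 1643 → quotient 1, remainder 733
1643 ÷ 733 → quotient 2, remainder 177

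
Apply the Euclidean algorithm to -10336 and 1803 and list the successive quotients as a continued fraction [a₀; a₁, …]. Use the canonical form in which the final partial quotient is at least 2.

[-6; 3, 1, 2, 1, 5, 1, 17]

⌊-10336/1803⌋ = -6, remainder 482
⌊1803/482⌋ = 3, remainder 357
⌊482/357⌋ = 1, remainder 125
⌊357/125⌋ = 2, remainder 107
⌊125/107⌋ = 1, remainder 18
⌊107/18⌋ = 5, remainder 17
⌊18/17⌋ = 1, remainder 1
⌊17/1⌋ = 17, remainder 0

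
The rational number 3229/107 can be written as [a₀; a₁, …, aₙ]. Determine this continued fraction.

3229 ÷ 107 → quotient 30, remainder 19
107 ÷ 19 → quotient 5, remainder 12
19 ÷ 12 → quotient 1, remainder 7
12 ÷ 7 → quotient 1, remainder 5
7 ÷ 5 → quotient 1, remainder 2
5 ÷ 2 → quotient 2, remainder 1
2 ÷ 1 → quotient 2, remainder 0

[30; 5, 1, 1, 1, 2, 2]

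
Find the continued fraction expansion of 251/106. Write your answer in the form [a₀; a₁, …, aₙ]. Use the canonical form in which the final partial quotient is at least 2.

[2; 2, 1, 2, 1, 1, 5]

251 = 2·106 + 39, so a_0 = 2
106 = 2·39 + 28, so a_1 = 2
39 = 1·28 + 11, so a_2 = 1
28 = 2·11 + 6, so a_3 = 2
11 = 1·6 + 5, so a_4 = 1
6 = 1·5 + 1, so a_5 = 1
5 = 5·1 + 0, so a_6 = 5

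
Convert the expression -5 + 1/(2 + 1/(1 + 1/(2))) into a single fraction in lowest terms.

a_0 = -5: -5/1
a_1 = 2: -9/2
a_2 = 1: -14/3
a_3 = 2: -37/8

-37/8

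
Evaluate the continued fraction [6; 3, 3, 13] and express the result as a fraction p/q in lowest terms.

Start with 13.
3 + 1/(13/1) = 3 + 1/13 = 40/13
3 + 1/(40/13) = 3 + 13/40 = 133/40
6 + 1/(133/40) = 6 + 40/133 = 838/133

838/133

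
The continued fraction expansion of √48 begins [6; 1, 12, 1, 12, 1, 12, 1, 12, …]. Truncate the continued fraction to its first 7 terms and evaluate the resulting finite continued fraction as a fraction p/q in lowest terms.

17466/2521

Start with 12.
1 + 1/(12/1) = 1 + 1/12 = 13/12
12 + 1/(13/12) = 12 + 12/13 = 168/13
1 + 1/(168/13) = 1 + 13/168 = 181/168
12 + 1/(181/168) = 12 + 168/181 = 2340/181
1 + 1/(2340/181) = 1 + 181/2340 = 2521/2340
6 + 1/(2521/2340) = 6 + 2340/2521 = 17466/2521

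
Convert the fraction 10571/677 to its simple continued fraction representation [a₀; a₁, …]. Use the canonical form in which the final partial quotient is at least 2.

[15; 1, 1, 1, 1, 2, 6, 8]

10571 ÷ 677 → quotient 15, remainder 416
677 ÷ 416 → quotient 1, remainder 261
416 ÷ 261 → quotient 1, remainder 155
261 ÷ 155 → quotient 1, remainder 106
155 ÷ 106 → quotient 1, remainder 49
106 ÷ 49 → quotient 2, remainder 8
49 ÷ 8 → quotient 6, remainder 1
8 ÷ 1 → quotient 8, remainder 0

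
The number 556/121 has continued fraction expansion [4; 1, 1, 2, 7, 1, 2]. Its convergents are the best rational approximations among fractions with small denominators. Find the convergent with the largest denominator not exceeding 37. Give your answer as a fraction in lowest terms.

List convergents until the denominator exceeds the bound:
a_0 = 4: 4/1  (≤ bound)
a_1 = 1: 5/1  (≤ bound)
a_2 = 1: 9/2  (≤ bound)
a_3 = 2: 23/5  (≤ bound)
a_4 = 7: 170/37  (≤ bound)
a_5 = 1: 193/42  (> 37, stop)

170/37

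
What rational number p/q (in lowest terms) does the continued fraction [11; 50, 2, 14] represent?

Start with 14.
2 + 1/(14/1) = 2 + 1/14 = 29/14
50 + 1/(29/14) = 50 + 14/29 = 1464/29
11 + 1/(1464/29) = 11 + 29/1464 = 16133/1464

16133/1464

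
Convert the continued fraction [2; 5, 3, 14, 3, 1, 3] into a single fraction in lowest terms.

Work from the innermost term outward:
Start with 3.
1 + 1/(3/1) = 1 + 1/3 = 4/3
3 + 1/(4/3) = 3 + 3/4 = 15/4
14 + 1/(15/4) = 14 + 4/15 = 214/15
3 + 1/(214/15) = 3 + 15/214 = 657/214
5 + 1/(657/214) = 5 + 214/657 = 3499/657
2 + 1/(3499/657) = 2 + 657/3499 = 7655/3499

7655/3499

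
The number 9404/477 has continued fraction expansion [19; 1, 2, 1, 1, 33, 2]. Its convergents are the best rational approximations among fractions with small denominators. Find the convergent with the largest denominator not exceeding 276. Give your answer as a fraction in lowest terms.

a_0 = 19: 19/1  (≤ bound)
a_1 = 1: 20/1  (≤ bound)
a_2 = 2: 59/3  (≤ bound)
a_3 = 1: 79/4  (≤ bound)
a_4 = 1: 138/7  (≤ bound)
a_5 = 33: 4633/235  (≤ bound)
a_6 = 2: 9404/477  (> 276, stop)

4633/235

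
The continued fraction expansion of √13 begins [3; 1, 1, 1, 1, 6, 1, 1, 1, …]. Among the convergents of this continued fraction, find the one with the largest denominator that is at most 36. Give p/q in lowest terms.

a_0 = 3: 3/1  (≤ bound)
a_1 = 1: 4/1  (≤ bound)
a_2 = 1: 7/2  (≤ bound)
a_3 = 1: 11/3  (≤ bound)
a_4 = 1: 18/5  (≤ bound)
a_5 = 6: 119/33  (≤ bound)
a_6 = 1: 137/38  (> 36, stop)

119/33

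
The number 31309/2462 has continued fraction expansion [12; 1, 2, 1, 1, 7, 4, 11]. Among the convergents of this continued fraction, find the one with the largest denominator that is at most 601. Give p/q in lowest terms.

2785/219

List convergents until the denominator exceeds the bound:
a_0 = 12: 12/1  (≤ bound)
a_1 = 1: 13/1  (≤ bound)
a_2 = 2: 38/3  (≤ bound)
a_3 = 1: 51/4  (≤ bound)
a_4 = 1: 89/7  (≤ bound)
a_5 = 7: 674/53  (≤ bound)
a_6 = 4: 2785/219  (≤ bound)
a_7 = 11: 31309/2462  (> 601, stop)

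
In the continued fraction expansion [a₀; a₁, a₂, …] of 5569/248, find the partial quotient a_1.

5569 = 22·248 + 113, so a_0 = 22
248 = 2·113 + 22, so a_1 = 2

2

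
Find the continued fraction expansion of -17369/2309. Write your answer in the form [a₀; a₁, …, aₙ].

[-8; 2, 10, 1, 2, 2, 3, 4]

Repeatedly divide and take the remainder:
-17369 = -8·2309 + 1103, so a_0 = -8
2309 = 2·1103 + 103, so a_1 = 2
1103 = 10·103 + 73, so a_2 = 10
103 = 1·73 + 30, so a_3 = 1
73 = 2·30 + 13, so a_4 = 2
30 = 2·13 + 4, so a_5 = 2
13 = 3·4 + 1, so a_6 = 3
4 = 4·1 + 0, so a_7 = 4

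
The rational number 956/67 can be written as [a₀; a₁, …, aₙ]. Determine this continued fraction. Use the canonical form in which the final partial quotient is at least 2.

[14; 3, 1, 2, 1, 1, 2]

Repeatedly divide and take the remainder:
956 ÷ 67 → quotient 14, remainder 18
67 ÷ 18 → quotient 3, remainder 13
18 ÷ 13 → quotient 1, remainder 5
13 ÷ 5 → quotient 2, remainder 3
5 ÷ 3 → quotient 1, remainder 2
3 ÷ 2 → quotient 1, remainder 1
2 ÷ 1 → quotient 2, remainder 0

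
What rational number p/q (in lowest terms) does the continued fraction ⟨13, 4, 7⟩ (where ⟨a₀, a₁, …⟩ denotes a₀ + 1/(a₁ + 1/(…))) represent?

Collapse the nested fraction from the inside out:
Start with 7.
4 + 1/(7/1) = 4 + 1/7 = 29/7
13 + 1/(29/7) = 13 + 7/29 = 384/29

384/29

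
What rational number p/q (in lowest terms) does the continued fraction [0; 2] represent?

Start with 2.
0 + 1/(2/1) = 0 + 1/2 = 1/2

1/2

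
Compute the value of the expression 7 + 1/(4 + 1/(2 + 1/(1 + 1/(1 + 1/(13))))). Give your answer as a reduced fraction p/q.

2161/299

Start with 13.
1 + 1/(13/1) = 1 + 1/13 = 14/13
1 + 1/(14/13) = 1 + 13/14 = 27/14
2 + 1/(27/14) = 2 + 14/27 = 68/27
4 + 1/(68/27) = 4 + 27/68 = 299/68
7 + 1/(299/68) = 7 + 68/299 = 2161/299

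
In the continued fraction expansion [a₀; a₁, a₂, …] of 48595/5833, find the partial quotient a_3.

⌊48595/5833⌋ = 8, remainder 1931
⌊5833/1931⌋ = 3, remainder 40
⌊1931/40⌋ = 48, remainder 11
⌊40/11⌋ = 3, remainder 7

3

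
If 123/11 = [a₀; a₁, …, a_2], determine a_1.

5

Repeatedly divide and take the remainder:
123 = 11·11 + 2, so a_0 = 11
11 = 5·2 + 1, so a_1 = 5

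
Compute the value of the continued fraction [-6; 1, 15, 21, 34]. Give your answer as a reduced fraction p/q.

-58085/11474

Start with 34.
21 + 1/(34/1) = 21 + 1/34 = 715/34
15 + 1/(715/34) = 15 + 34/715 = 10759/715
1 + 1/(10759/715) = 1 + 715/10759 = 11474/10759
-6 + 1/(11474/10759) = -6 + 10759/11474 = -58085/11474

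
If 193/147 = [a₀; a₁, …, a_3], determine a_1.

⌊193/147⌋ = 1, remainder 46
⌊147/46⌋ = 3, remainder 9

3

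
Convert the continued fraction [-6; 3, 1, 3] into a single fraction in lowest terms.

-86/15

Use the convergent recurrence hₖ = aₖ·hₖ₋₁ + hₖ₋₂ (and likewise for the denominators kₖ):
a_0 = -6: -6/1
a_1 = 3: -17/3
a_2 = 1: -23/4
a_3 = 3: -86/15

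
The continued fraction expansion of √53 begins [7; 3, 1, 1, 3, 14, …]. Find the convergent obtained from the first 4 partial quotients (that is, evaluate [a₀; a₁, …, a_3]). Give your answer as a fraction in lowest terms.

51/7

Work from the innermost term outward:
Start with 1.
1 + 1/(1/1) = 1 + 1/1 = 2/1
3 + 1/(2/1) = 3 + 1/2 = 7/2
7 + 1/(7/2) = 7 + 2/7 = 51/7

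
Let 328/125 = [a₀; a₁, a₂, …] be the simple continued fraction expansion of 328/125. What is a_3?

1

328 ÷ 125 → quotient 2, remainder 78
125 ÷ 78 → quotient 1, remainder 47
78 ÷ 47 → quotient 1, remainder 31
47 ÷ 31 → quotient 1, remainder 16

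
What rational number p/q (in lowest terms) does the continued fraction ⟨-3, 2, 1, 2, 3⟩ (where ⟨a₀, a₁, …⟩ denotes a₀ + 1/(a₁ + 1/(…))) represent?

a_0 = -3: -3/1
a_1 = 2: -5/2
a_2 = 1: -8/3
a_3 = 2: -21/8
a_4 = 3: -71/27

-71/27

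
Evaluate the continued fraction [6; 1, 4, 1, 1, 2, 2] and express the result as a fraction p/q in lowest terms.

a_0 = 6: 6/1
a_1 = 1: 7/1
a_2 = 4: 34/5
a_3 = 1: 41/6
a_4 = 1: 75/11
a_5 = 2: 191/28
a_6 = 2: 457/67

457/67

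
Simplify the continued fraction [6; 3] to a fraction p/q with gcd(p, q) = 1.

19/3

Work from the innermost term outward:
Start with 3.
6 + 1/(3/1) = 6 + 1/3 = 19/3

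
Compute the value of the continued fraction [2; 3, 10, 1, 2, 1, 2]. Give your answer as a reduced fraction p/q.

Start with 2.
1 + 1/(2/1) = 1 + 1/2 = 3/2
2 + 1/(3/2) = 2 + 2/3 = 8/3
1 + 1/(8/3) = 1 + 3/8 = 11/8
10 + 1/(11/8) = 10 + 8/11 = 118/11
3 + 1/(118/11) = 3 + 11/118 = 365/118
2 + 1/(365/118) = 2 + 118/365 = 848/365

848/365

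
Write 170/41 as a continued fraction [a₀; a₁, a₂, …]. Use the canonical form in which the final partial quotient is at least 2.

Apply division with remainder until the remainder is 0:
170 = 4·41 + 6, so a_0 = 4
41 = 6·6 + 5, so a_1 = 6
6 = 1·5 + 1, so a_2 = 1
5 = 5·1 + 0, so a_3 = 5

[4; 6, 1, 5]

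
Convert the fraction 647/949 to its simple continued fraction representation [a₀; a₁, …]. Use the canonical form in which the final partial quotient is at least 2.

⌊647/949⌋ = 0, remainder 647
⌊949/647⌋ = 1, remainder 302
⌊647/302⌋ = 2, remainder 43
⌊302/43⌋ = 7, remainder 1
⌊43/1⌋ = 43, remainder 0

[0; 1, 2, 7, 43]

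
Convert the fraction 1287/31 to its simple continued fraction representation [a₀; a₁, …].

Run the Euclidean algorithm, recording each quotient:
⌊1287/31⌋ = 41, remainder 16
⌊31/16⌋ = 1, remainder 15
⌊16/15⌋ = 1, remainder 1
⌊15/1⌋ = 15, remainder 0

[41; 1, 1, 15]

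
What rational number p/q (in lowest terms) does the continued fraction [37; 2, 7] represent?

Build up convergents one term at a time:
a_0 = 37: 37/1
a_1 = 2: 75/2
a_2 = 7: 562/15

562/15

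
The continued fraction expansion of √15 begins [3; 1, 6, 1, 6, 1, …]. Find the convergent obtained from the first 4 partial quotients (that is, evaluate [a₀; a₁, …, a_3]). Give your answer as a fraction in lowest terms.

31/8

Build up convergents one term at a time:
a_0 = 3: 3/1
a_1 = 1: 4/1
a_2 = 6: 27/7
a_3 = 1: 31/8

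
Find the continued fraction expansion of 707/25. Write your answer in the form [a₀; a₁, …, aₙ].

⌊707/25⌋ = 28, remainder 7
⌊25/7⌋ = 3, remainder 4
⌊7/4⌋ = 1, remainder 3
⌊4/3⌋ = 1, remainder 1
⌊3/1⌋ = 3, remainder 0

[28; 3, 1, 1, 3]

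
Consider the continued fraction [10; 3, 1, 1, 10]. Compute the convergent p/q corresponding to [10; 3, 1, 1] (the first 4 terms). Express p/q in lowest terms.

Start with 1.
1 + 1/(1/1) = 1 + 1/1 = 2/1
3 + 1/(2/1) = 3 + 1/2 = 7/2
10 + 1/(7/2) = 10 + 2/7 = 72/7

72/7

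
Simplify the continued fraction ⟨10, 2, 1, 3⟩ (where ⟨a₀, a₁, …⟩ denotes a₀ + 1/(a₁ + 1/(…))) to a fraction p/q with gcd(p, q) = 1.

Work from the innermost term outward:
Start with 3.
1 + 1/(3/1) = 1 + 1/3 = 4/3
2 + 1/(4/3) = 2 + 3/4 = 11/4
10 + 1/(11/4) = 10 + 4/11 = 114/11

114/11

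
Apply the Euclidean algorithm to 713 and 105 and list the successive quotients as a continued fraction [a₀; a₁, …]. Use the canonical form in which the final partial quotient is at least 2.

[6; 1, 3, 1, 3, 2, 2]

Repeatedly divide and take the remainder:
713 ÷ 105 → quotient 6, remainder 83
105 ÷ 83 → quotient 1, remainder 22
83 ÷ 22 → quotient 3, remainder 17
22 ÷ 17 → quotient 1, remainder 5
17 ÷ 5 → quotient 3, remainder 2
5 ÷ 2 → quotient 2, remainder 1
2 ÷ 1 → quotient 2, remainder 0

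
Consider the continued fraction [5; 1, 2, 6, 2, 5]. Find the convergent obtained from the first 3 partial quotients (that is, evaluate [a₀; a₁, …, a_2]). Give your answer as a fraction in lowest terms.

17/3

Starting at the tail and folding back:
Start with 2.
1 + 1/(2/1) = 1 + 1/2 = 3/2
5 + 1/(3/2) = 5 + 2/3 = 17/3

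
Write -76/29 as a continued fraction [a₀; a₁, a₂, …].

[-3; 2, 1, 1, 1, 3]

-76 ÷ 29 → quotient -3, remainder 11
29 ÷ 11 → quotient 2, remainder 7
11 ÷ 7 → quotient 1, remainder 4
7 ÷ 4 → quotient 1, remainder 3
4 ÷ 3 → quotient 1, remainder 1
3 ÷ 1 → quotient 3, remainder 0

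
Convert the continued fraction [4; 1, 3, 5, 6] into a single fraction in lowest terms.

619/130

Start with 6.
5 + 1/(6/1) = 5 + 1/6 = 31/6
3 + 1/(31/6) = 3 + 6/31 = 99/31
1 + 1/(99/31) = 1 + 31/99 = 130/99
4 + 1/(130/99) = 4 + 99/130 = 619/130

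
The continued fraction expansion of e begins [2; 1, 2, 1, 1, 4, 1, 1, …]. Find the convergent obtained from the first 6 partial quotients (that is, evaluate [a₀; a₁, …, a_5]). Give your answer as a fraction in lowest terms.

a_0 = 2: 2/1
a_1 = 1: 3/1
a_2 = 2: 8/3
a_3 = 1: 11/4
a_4 = 1: 19/7
a_5 = 4: 87/32

87/32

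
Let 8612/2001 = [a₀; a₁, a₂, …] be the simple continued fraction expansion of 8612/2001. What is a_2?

3

Apply division with remainder until the remainder is 0:
8612 = 4·2001 + 608, so a_0 = 4
2001 = 3·608 + 177, so a_1 = 3
608 = 3·177 + 77, so a_2 = 3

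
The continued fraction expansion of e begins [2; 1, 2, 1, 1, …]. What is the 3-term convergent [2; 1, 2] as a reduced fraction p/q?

Use the convergent recurrence hₖ = aₖ·hₖ₋₁ + hₖ₋₂ (and likewise for the denominators kₖ):
a_0 = 2: 2/1
a_1 = 1: 3/1
a_2 = 2: 8/3

8/3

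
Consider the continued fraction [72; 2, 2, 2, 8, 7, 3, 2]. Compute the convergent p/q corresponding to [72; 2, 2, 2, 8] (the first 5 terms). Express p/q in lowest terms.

7314/101

Start with 8.
2 + 1/(8/1) = 2 + 1/8 = 17/8
2 + 1/(17/8) = 2 + 8/17 = 42/17
2 + 1/(42/17) = 2 + 17/42 = 101/42
72 + 1/(101/42) = 72 + 42/101 = 7314/101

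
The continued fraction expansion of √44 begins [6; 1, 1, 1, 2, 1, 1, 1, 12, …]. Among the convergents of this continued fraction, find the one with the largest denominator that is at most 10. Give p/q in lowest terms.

53/8

List convergents until the denominator exceeds the bound:
a_0 = 6: 6/1  (≤ bound)
a_1 = 1: 7/1  (≤ bound)
a_2 = 1: 13/2  (≤ bound)
a_3 = 1: 20/3  (≤ bound)
a_4 = 2: 53/8  (≤ bound)
a_5 = 1: 73/11  (> 10, stop)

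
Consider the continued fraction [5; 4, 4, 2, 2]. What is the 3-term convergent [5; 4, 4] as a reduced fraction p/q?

89/17

Start with 4.
4 + 1/(4/1) = 4 + 1/4 = 17/4
5 + 1/(17/4) = 5 + 4/17 = 89/17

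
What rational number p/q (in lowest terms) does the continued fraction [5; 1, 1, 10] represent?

a_0 = 5: 5/1
a_1 = 1: 6/1
a_2 = 1: 11/2
a_3 = 10: 116/21

116/21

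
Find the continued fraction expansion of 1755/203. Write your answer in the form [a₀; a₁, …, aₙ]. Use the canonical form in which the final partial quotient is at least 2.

⌊1755/203⌋ = 8, remainder 131
⌊203/131⌋ = 1, remainder 72
⌊131/72⌋ = 1, remainder 59
⌊72/59⌋ = 1, remainder 13
⌊59/13⌋ = 4, remainder 7
⌊13/7⌋ = 1, remainder 6
⌊7/6⌋ = 1, remainder 1
⌊6/1⌋ = 6, remainder 0

[8; 1, 1, 1, 4, 1, 1, 6]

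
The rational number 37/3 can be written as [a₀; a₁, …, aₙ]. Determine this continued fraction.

[12; 3]

Apply division with remainder until the remainder is 0:
37 ÷ 3 → quotient 12, remainder 1
3 ÷ 1 → quotient 3, remainder 0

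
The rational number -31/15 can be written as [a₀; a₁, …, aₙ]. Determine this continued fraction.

⌊-31/15⌋ = -3, remainder 14
⌊15/14⌋ = 1, remainder 1
⌊14/1⌋ = 14, remainder 0

[-3; 1, 14]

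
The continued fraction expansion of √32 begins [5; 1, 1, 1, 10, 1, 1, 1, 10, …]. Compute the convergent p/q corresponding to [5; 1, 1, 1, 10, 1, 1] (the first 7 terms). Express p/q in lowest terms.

Start with 1.
1 + 1/(1/1) = 1 + 1/1 = 2/1
10 + 1/(2/1) = 10 + 1/2 = 21/2
1 + 1/(21/2) = 1 + 2/21 = 23/21
1 + 1/(23/21) = 1 + 21/23 = 44/23
1 + 1/(44/23) = 1 + 23/44 = 67/44
5 + 1/(67/44) = 5 + 44/67 = 379/67

379/67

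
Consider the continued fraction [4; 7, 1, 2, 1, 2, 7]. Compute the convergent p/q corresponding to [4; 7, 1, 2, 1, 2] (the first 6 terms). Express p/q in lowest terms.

351/85

Use the convergent recurrence hₖ = aₖ·hₖ₋₁ + hₖ₋₂ (and likewise for the denominators kₖ):
a_0 = 4: 4/1
a_1 = 7: 29/7
a_2 = 1: 33/8
a_3 = 2: 95/23
a_4 = 1: 128/31
a_5 = 2: 351/85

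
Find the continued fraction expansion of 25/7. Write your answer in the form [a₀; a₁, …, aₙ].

25 = 3·7 + 4, so a_0 = 3
7 = 1·4 + 3, so a_1 = 1
4 = 1·3 + 1, so a_2 = 1
3 = 3·1 + 0, so a_3 = 3

[3; 1, 1, 3]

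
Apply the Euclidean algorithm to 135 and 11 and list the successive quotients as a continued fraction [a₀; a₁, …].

[12; 3, 1, 2]

Apply division with remainder until the remainder is 0:
135 = 12·11 + 3, so a_0 = 12
11 = 3·3 + 2, so a_1 = 3
3 = 1·2 + 1, so a_2 = 1
2 = 2·1 + 0, so a_3 = 2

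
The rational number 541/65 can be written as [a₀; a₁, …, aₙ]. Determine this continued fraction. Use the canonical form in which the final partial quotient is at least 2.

[8; 3, 10, 2]

Repeatedly divide and take the remainder:
541 = 8·65 + 21, so a_0 = 8
65 = 3·21 + 2, so a_1 = 3
21 = 10·2 + 1, so a_2 = 10
2 = 2·1 + 0, so a_3 = 2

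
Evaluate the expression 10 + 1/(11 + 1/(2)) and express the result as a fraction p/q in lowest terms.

Start with 2.
11 + 1/(2/1) = 11 + 1/2 = 23/2
10 + 1/(23/2) = 10 + 2/23 = 232/23

232/23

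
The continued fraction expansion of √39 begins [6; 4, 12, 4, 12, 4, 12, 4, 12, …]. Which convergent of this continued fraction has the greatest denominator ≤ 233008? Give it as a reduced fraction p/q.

764394/122401

List convergents until the denominator exceeds the bound:
a_0 = 6: 6/1  (≤ bound)
a_1 = 4: 25/4  (≤ bound)
a_2 = 12: 306/49  (≤ bound)
a_3 = 4: 1249/200  (≤ bound)
a_4 = 12: 15294/2449  (≤ bound)
a_5 = 4: 62425/9996  (≤ bound)
a_6 = 12: 764394/122401  (≤ bound)
a_7 = 4: 3120001/499600  (> 233008, stop)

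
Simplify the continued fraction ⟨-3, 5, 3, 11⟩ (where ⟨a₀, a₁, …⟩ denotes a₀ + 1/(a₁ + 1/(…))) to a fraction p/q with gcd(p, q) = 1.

-509/181

a_0 = -3: -3/1
a_1 = 5: -14/5
a_2 = 3: -45/16
a_3 = 11: -509/181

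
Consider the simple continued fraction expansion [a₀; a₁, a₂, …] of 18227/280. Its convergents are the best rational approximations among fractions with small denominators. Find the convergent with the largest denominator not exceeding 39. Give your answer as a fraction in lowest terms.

a_0 = 65: 65/1  (≤ bound)
a_1 = 10: 651/10  (≤ bound)
a_2 = 2: 1367/21  (≤ bound)
a_3 = 1: 2018/31  (≤ bound)
a_4 = 2: 5403/83  (> 39, stop)

2018/31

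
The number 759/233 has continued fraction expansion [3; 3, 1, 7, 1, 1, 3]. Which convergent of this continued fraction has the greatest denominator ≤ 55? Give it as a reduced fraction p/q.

114/35

List convergents until the denominator exceeds the bound:
a_0 = 3: 3/1  (≤ bound)
a_1 = 3: 10/3  (≤ bound)
a_2 = 1: 13/4  (≤ bound)
a_3 = 7: 101/31  (≤ bound)
a_4 = 1: 114/35  (≤ bound)
a_5 = 1: 215/66  (> 55, stop)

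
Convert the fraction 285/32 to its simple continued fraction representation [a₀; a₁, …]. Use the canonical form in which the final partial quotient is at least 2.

Apply division with remainder until the remainder is 0:
⌊285/32⌋ = 8, remainder 29
⌊32/29⌋ = 1, remainder 3
⌊29/3⌋ = 9, remainder 2
⌊3/2⌋ = 1, remainder 1
⌊2/1⌋ = 2, remainder 0

[8; 1, 9, 1, 2]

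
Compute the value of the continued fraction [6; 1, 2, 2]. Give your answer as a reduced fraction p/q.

Work from the innermost term outward:
Start with 2.
2 + 1/(2/1) = 2 + 1/2 = 5/2
1 + 1/(5/2) = 1 + 2/5 = 7/5
6 + 1/(7/5) = 6 + 5/7 = 47/7

47/7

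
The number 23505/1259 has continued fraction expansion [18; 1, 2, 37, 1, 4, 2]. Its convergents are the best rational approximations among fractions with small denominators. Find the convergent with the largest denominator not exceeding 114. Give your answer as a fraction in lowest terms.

2091/112

a_0 = 18: 18/1  (≤ bound)
a_1 = 1: 19/1  (≤ bound)
a_2 = 2: 56/3  (≤ bound)
a_3 = 37: 2091/112  (≤ bound)
a_4 = 1: 2147/115  (> 114, stop)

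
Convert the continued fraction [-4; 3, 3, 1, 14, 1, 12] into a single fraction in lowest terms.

Start with 12.
1 + 1/(12/1) = 1 + 1/12 = 13/12
14 + 1/(13/12) = 14 + 12/13 = 194/13
1 + 1/(194/13) = 1 + 13/194 = 207/194
3 + 1/(207/194) = 3 + 194/207 = 815/207
3 + 1/(815/207) = 3 + 207/815 = 2652/815
-4 + 1/(2652/815) = -4 + 815/2652 = -9793/2652

-9793/2652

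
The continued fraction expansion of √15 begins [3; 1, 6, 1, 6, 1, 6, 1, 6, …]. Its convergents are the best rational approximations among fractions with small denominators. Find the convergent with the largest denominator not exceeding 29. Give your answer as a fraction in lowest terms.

31/8

a_0 = 3: 3/1  (≤ bound)
a_1 = 1: 4/1  (≤ bound)
a_2 = 6: 27/7  (≤ bound)
a_3 = 1: 31/8  (≤ bound)
a_4 = 6: 213/55  (> 29, stop)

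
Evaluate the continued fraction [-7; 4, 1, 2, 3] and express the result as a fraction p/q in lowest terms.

-319/47

a_0 = -7: -7/1
a_1 = 4: -27/4
a_2 = 1: -34/5
a_3 = 2: -95/14
a_4 = 3: -319/47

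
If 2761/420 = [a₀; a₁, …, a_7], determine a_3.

2

2761 = 6·420 + 241, so a_0 = 6
420 = 1·241 + 179, so a_1 = 1
241 = 1·179 + 62, so a_2 = 1
179 = 2·62 + 55, so a_3 = 2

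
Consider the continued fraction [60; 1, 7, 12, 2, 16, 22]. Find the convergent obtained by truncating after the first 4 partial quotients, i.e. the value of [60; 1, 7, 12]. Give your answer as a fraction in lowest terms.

5905/97

Collapse the nested fraction from the inside out:
Start with 12.
7 + 1/(12/1) = 7 + 1/12 = 85/12
1 + 1/(85/12) = 1 + 12/85 = 97/85
60 + 1/(97/85) = 60 + 85/97 = 5905/97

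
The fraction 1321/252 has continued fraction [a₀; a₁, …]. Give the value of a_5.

1

Repeatedly divide and take the remainder:
1321 = 5·252 + 61, so a_0 = 5
252 = 4·61 + 8, so a_1 = 4
61 = 7·8 + 5, so a_2 = 7
8 = 1·5 + 3, so a_3 = 1
5 = 1·3 + 2, so a_4 = 1
3 = 1·2 + 1, so a_5 = 1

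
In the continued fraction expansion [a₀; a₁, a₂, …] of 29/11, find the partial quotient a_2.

1

29 ÷ 11 → quotient 2, remainder 7
11 ÷ 7 → quotient 1, remainder 4
7 ÷ 4 → quotient 1, remainder 3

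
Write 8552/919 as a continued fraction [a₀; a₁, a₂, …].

Apply division with remainder until the remainder is 0:
8552 ÷ 919 → quotient 9, remainder 281
919 ÷ 281 → quotient 3, remainder 76
281 ÷ 76 → quotient 3, remainder 53
76 ÷ 53 → quotient 1, remainder 23
53 ÷ 23 → quotient 2, remainder 7
23 ÷ 7 → quotient 3, remainder 2
7 ÷ 2 → quotient 3, remainder 1
2 ÷ 1 → quotient 2, remainder 0

[9; 3, 3, 1, 2, 3, 3, 2]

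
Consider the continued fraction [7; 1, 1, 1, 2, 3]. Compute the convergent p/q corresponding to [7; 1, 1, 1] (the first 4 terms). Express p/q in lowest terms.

Build up convergents one term at a time:
a_0 = 7: 7/1
a_1 = 1: 8/1
a_2 = 1: 15/2
a_3 = 1: 23/3

23/3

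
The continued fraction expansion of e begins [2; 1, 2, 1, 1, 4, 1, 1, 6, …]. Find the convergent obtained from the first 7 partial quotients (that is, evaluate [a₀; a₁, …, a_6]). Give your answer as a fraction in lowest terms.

106/39

Start with 1.
4 + 1/(1/1) = 4 + 1/1 = 5/1
1 + 1/(5/1) = 1 + 1/5 = 6/5
1 + 1/(6/5) = 1 + 5/6 = 11/6
2 + 1/(11/6) = 2 + 6/11 = 28/11
1 + 1/(28/11) = 1 + 11/28 = 39/28
2 + 1/(39/28) = 2 + 28/39 = 106/39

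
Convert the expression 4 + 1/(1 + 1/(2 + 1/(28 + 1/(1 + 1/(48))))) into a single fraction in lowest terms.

Collapse the nested fraction from the inside out:
Start with 48.
1 + 1/(48/1) = 1 + 1/48 = 49/48
28 + 1/(49/48) = 28 + 48/49 = 1420/49
2 + 1/(1420/49) = 2 + 49/1420 = 2889/1420
1 + 1/(2889/1420) = 1 + 1420/2889 = 4309/2889
4 + 1/(4309/2889) = 4 + 2889/4309 = 20125/4309

20125/4309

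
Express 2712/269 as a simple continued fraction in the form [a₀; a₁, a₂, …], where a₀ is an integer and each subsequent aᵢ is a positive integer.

[10; 12, 4, 2, 2]

2712 = 10·269 + 22, so a_0 = 10
269 = 12·22 + 5, so a_1 = 12
22 = 4·5 + 2, so a_2 = 4
5 = 2·2 + 1, so a_3 = 2
2 = 2·1 + 0, so a_4 = 2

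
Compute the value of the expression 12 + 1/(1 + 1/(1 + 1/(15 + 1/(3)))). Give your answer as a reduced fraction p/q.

1189/95

a_0 = 12: 12/1
a_1 = 1: 13/1
a_2 = 1: 25/2
a_3 = 15: 388/31
a_4 = 3: 1189/95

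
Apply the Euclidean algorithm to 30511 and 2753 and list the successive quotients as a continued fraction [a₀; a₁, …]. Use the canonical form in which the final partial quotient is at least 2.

[11; 12, 13, 2, 2, 3]

Repeatedly divide and take the remainder:
30511 ÷ 2753 → quotient 11, remainder 228
2753 ÷ 228 → quotient 12, remainder 17
228 ÷ 17 → quotient 13, remainder 7
17 ÷ 7 → quotient 2, remainder 3
7 ÷ 3 → quotient 2, remainder 1
3 ÷ 1 → quotient 3, remainder 0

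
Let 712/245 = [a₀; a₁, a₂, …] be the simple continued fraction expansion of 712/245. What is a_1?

712 = 2·245 + 222, so a_0 = 2
245 = 1·222 + 23, so a_1 = 1

1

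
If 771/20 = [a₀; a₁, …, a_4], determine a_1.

⌊771/20⌋ = 38, remainder 11
⌊20/11⌋ = 1, remainder 9

1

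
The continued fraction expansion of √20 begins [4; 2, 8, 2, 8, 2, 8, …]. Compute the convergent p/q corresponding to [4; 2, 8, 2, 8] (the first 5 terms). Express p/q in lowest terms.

Start with 8.
2 + 1/(8/1) = 2 + 1/8 = 17/8
8 + 1/(17/8) = 8 + 8/17 = 144/17
2 + 1/(144/17) = 2 + 17/144 = 305/144
4 + 1/(305/144) = 4 + 144/305 = 1364/305

1364/305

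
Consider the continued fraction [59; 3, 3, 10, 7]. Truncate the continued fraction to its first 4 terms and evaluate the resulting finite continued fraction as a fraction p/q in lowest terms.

6108/103

Work from the innermost term outward:
Start with 10.
3 + 1/(10/1) = 3 + 1/10 = 31/10
3 + 1/(31/10) = 3 + 10/31 = 103/31
59 + 1/(103/31) = 59 + 31/103 = 6108/103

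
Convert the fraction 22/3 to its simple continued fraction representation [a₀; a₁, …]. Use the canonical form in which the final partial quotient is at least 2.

⌊22/3⌋ = 7, remainder 1
⌊3/1⌋ = 3, remainder 0

[7; 3]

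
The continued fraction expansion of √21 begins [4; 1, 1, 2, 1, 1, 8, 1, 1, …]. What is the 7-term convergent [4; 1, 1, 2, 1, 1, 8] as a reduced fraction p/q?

472/103

Start with 8.
1 + 1/(8/1) = 1 + 1/8 = 9/8
1 + 1/(9/8) = 1 + 8/9 = 17/9
2 + 1/(17/9) = 2 + 9/17 = 43/17
1 + 1/(43/17) = 1 + 17/43 = 60/43
1 + 1/(60/43) = 1 + 43/60 = 103/60
4 + 1/(103/60) = 4 + 60/103 = 472/103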